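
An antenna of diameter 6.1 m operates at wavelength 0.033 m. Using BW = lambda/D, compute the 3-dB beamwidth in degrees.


BW_rad = 0.033 / 6.1 = 0.00541
BW_deg = 0.31 degrees

0.31 degrees


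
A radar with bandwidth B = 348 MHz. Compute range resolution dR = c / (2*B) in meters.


dR = 3e8 / (2 * 348000000.0) = 0.43 m

0.43 m


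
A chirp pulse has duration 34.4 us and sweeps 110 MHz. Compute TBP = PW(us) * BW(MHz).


TBP = 34.4 * 110 = 3784.0

3784.0


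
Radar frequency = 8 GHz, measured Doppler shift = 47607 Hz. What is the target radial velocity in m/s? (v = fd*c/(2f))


v = 47607 * 3e8 / (2 * 8000000000.0) = 892.6 m/s

892.6 m/s


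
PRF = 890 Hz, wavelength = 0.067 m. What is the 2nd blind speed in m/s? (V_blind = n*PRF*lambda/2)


V_blind = 2 * 890 * 0.067 / 2 = 59.6 m/s

59.6 m/s


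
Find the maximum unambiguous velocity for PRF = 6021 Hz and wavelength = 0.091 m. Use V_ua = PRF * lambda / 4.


V_ua = 6021 * 0.091 / 4 = 137.0 m/s

137.0 m/s


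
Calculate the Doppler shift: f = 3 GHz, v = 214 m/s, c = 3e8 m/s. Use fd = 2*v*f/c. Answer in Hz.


fd = 2 * 214 * 3000000000.0 / 3e8 = 4280.0 Hz

4280.0 Hz


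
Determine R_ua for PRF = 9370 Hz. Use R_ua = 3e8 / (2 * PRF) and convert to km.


R_ua = 3e8 / (2 * 9370) = 16008.5 m = 16.0 km

16.0 km


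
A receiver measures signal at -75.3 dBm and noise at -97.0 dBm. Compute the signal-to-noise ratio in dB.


SNR = -75.3 - (-97.0) = 21.7 dB

21.7 dB


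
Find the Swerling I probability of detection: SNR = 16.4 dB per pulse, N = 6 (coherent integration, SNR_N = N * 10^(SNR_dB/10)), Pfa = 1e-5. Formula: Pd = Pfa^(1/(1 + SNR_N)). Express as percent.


SNR_lin = 10^(16.4/10) = 43.65158
SNR_N = 6 * 43.65158 = 261.90948
1/(1 + SNR_N) = 1/262.90948 = 0.0038036
Pd = (1e-5)^0.0038036 = 0.95715
Pd = 95.7%

95.7%


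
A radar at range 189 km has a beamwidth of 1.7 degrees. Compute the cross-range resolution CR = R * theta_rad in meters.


BW_rad = 0.029670597
CR = 189000 * 0.029670597 = 5607.7 m

5607.7 m


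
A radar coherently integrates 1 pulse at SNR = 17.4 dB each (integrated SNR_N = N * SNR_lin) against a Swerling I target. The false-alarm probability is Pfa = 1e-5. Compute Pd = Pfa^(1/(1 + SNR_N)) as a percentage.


SNR_lin = 10^(17.4/10) = 54.95409
SNR_N = 1 * 54.95409 = 54.95409
1/(1 + SNR_N) = 1/55.95409 = 0.0178718
Pd = (1e-5)^0.0178718 = 0.81403
Pd = 81.4%

81.4%


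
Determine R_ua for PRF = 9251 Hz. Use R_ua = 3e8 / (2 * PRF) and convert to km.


R_ua = 3e8 / (2 * 9251) = 16214.5 m = 16.2 km

16.2 km


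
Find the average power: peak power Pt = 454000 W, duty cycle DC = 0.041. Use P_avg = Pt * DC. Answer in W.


P_avg = 454000 * 0.041 = 18614.0 W

18614.0 W


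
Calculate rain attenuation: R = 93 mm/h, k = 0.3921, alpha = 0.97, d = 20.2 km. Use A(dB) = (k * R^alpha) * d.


gamma = 0.3921 * 93^0.97 = 31.829169 dB/km
A = 31.829169 * 20.2 = 642.95 dB

642.95 dB


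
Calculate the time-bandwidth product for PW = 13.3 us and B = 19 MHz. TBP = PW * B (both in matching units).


TBP = 13.3 * 19 = 252.7

252.7


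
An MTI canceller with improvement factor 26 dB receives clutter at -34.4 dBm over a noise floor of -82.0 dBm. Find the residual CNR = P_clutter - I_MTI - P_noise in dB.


CNR = -34.4 - 26 - (-82.0) = 21.6 dB

21.6 dB


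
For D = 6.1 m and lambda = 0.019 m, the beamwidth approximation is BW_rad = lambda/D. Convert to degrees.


BW_rad = 0.019 / 6.1 = 0.003115
BW_deg = 0.18 degrees

0.18 degrees


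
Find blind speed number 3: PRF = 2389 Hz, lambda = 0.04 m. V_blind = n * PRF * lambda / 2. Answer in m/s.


V_blind = 3 * 2389 * 0.04 / 2 = 143.3 m/s

143.3 m/s


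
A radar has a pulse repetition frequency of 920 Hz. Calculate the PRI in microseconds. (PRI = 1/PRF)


PRI = 1/920 = 0.0010869565 s = 1087.0 us

1087.0 us


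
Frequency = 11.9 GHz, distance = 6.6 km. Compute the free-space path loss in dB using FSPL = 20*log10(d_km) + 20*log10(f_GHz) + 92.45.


20*log10(6.6) = 16.39
20*log10(11.9) = 21.51
FSPL = 130.4 dB

130.4 dB


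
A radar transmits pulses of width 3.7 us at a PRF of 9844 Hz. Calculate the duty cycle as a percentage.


DC = 3.7e-6 * 9844 * 100 = 3.64%

3.64%


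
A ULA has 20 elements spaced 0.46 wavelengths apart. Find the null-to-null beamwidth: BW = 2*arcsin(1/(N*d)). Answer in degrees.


1/(N*d) = 1/(20*0.46) = 0.108696
BW = 2*arcsin(0.108696) = 12.5 degrees

12.5 degrees


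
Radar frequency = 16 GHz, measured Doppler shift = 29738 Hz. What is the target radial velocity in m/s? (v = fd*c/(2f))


v = 29738 * 3e8 / (2 * 16000000000.0) = 278.8 m/s

278.8 m/s


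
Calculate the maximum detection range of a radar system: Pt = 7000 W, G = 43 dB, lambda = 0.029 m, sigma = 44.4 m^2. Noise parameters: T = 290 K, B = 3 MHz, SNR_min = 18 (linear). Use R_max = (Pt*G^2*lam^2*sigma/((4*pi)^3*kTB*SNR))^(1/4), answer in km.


G_lin = 10^(43/10) = 19952.62315
R^4 = 7000 * 19952.62315^2 * 0.029^2 * 44.4 / ((4*pi)^3 * 1.38e-23 * 290 * 3000000.0 * 18)
R^4 = 2.42648e20 m^4
R_max = (2.42648e20)^(1/4) = 124808.5 m = 124.8 km

124.8 km


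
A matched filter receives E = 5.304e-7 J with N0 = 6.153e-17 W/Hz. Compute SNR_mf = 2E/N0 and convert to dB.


SNR_lin = 2 * 5.304e-7 / 6.153e-17 = 1.724e10
SNR_dB = 10*log10(1.724e10) = 102.4 dB

102.4 dB


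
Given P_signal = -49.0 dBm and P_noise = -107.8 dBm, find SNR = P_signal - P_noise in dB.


SNR = -49.0 - (-107.8) = 58.8 dB

58.8 dB


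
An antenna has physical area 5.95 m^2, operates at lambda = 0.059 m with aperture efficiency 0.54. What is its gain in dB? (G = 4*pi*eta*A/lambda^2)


G_linear = 4*pi*0.54*5.95/0.059^2 = 11598.89
G_dB = 10*log10(11598.89) = 40.6 dB

40.6 dB


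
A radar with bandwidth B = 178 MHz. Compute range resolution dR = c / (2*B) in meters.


dR = 3e8 / (2 * 178000000.0) = 0.84 m

0.84 m


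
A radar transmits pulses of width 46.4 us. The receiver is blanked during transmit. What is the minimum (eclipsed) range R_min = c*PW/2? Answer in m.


R_min = 3e8 * 46.4e-6 / 2 = 6960.0 m

6960.0 m


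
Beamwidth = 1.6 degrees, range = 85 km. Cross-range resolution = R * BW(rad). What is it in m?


BW_rad = 0.027925268
CR = 85000 * 0.027925268 = 2373.6 m

2373.6 m


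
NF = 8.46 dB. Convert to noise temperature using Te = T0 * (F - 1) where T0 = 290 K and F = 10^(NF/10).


NF_lin = 10^(8.46/10) = 7.014553
Te = 290 * (7.014553 - 1) = 1744.2 K

1744.2 K


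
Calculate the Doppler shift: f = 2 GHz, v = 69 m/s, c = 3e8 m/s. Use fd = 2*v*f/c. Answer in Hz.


fd = 2 * 69 * 2000000000.0 / 3e8 = 920.0 Hz

920.0 Hz


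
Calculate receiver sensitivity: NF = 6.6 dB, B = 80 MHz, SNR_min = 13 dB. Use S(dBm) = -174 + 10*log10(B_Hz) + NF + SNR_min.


10*log10(80000000.0) = 79.03
S = -174 + 79.03 + 6.6 + 13 = -75.4 dBm

-75.4 dBm


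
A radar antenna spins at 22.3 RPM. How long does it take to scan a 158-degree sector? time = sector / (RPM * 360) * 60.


t = 158 / (22.3 * 360) * 60 = 1.18 s

1.18 s


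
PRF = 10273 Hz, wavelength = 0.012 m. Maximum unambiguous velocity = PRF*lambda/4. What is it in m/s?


V_ua = 10273 * 0.012 / 4 = 30.8 m/s

30.8 m/s


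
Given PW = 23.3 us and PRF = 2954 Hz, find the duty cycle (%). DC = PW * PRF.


DC = 23.3e-6 * 2954 * 100 = 6.88%

6.88%


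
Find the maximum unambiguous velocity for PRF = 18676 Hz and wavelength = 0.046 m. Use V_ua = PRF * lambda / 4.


V_ua = 18676 * 0.046 / 4 = 214.8 m/s

214.8 m/s


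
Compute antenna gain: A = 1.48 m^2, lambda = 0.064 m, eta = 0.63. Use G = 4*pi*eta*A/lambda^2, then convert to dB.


G_linear = 4*pi*0.63*1.48/0.064^2 = 2860.57
G_dB = 10*log10(2860.57) = 34.6 dB

34.6 dB


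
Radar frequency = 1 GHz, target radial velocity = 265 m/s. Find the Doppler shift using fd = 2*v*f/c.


fd = 2 * 265 * 1000000000.0 / 3e8 = 1766.7 Hz

1766.7 Hz


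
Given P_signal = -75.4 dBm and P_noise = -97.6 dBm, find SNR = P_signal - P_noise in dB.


SNR = -75.4 - (-97.6) = 22.2 dB

22.2 dB


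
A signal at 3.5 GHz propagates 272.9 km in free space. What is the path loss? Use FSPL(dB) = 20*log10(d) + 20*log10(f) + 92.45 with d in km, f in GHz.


20*log10(272.9) = 48.72
20*log10(3.5) = 10.88
FSPL = 152.1 dB

152.1 dB


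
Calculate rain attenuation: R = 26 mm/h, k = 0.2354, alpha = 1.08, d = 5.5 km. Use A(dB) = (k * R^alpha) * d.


gamma = 0.2354 * 26^1.08 = 7.942874 dB/km
A = 7.942874 * 5.5 = 43.69 dB

43.69 dB


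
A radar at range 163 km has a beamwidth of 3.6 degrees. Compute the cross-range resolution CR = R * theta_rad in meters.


BW_rad = 0.062831853
CR = 163000 * 0.062831853 = 10241.6 m

10241.6 m


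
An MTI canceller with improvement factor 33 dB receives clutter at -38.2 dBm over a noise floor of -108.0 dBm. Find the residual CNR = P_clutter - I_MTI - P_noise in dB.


CNR = -38.2 - 33 - (-108.0) = 36.8 dB

36.8 dB


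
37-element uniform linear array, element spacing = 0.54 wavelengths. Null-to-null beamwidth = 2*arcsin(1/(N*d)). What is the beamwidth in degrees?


1/(N*d) = 1/(37*0.54) = 0.05005
BW = 2*arcsin(0.05005) = 5.7 degrees

5.7 degrees


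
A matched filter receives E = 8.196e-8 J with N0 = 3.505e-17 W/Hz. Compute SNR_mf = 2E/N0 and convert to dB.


SNR_lin = 2 * 8.196e-8 / 3.505e-17 = 4.677e9
SNR_dB = 10*log10(4.677e9) = 96.7 dB

96.7 dB


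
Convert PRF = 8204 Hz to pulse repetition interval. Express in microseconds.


PRI = 1/8204 = 0.0001218918 s = 121.9 us

121.9 us


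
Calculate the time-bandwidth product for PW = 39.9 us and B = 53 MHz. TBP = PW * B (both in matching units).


TBP = 39.9 * 53 = 2114.7

2114.7


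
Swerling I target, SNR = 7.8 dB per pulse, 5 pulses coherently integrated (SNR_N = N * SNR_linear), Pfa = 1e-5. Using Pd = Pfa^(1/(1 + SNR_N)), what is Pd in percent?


SNR_lin = 10^(7.8/10) = 6.0256
SNR_N = 5 * 6.0256 = 30.128
1/(1 + SNR_N) = 1/31.128 = 0.0321254
Pd = (1e-5)^0.0321254 = 0.69083
Pd = 69.1%

69.1%


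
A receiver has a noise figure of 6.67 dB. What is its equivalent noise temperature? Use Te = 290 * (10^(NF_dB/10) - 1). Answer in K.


NF_lin = 10^(6.67/10) = 4.645153
Te = 290 * (4.645153 - 1) = 1057.1 K

1057.1 K


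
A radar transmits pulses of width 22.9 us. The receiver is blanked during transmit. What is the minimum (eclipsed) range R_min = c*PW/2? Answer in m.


R_min = 3e8 * 22.9e-6 / 2 = 3435.0 m

3435.0 m


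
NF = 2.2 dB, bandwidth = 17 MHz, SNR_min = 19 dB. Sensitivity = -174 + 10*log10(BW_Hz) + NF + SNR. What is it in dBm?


10*log10(17000000.0) = 72.3
S = -174 + 72.3 + 2.2 + 19 = -80.5 dBm

-80.5 dBm


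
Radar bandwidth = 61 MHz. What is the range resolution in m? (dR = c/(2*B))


dR = 3e8 / (2 * 61000000.0) = 2.46 m

2.46 m


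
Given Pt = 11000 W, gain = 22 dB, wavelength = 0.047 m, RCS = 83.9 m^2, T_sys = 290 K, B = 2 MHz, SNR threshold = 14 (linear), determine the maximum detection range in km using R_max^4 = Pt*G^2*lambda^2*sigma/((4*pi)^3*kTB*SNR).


G_lin = 10^(22/10) = 158.489319
R^4 = 11000 * 158.489319^2 * 0.047^2 * 83.9 / ((4*pi)^3 * 1.38e-23 * 290 * 2000000.0 * 14)
R^4 = 2.30296e17 m^4
R_max = (2.30296e17)^(1/4) = 21906.4 m = 21.9 km

21.9 km


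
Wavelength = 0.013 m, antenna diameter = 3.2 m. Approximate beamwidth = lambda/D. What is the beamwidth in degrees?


BW_rad = 0.013 / 3.2 = 0.004062
BW_deg = 0.23 degrees

0.23 degrees


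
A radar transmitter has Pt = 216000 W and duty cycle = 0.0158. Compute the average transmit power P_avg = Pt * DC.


P_avg = 216000 * 0.0158 = 3412.8 W

3412.8 W


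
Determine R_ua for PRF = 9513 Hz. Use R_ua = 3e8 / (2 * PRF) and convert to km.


R_ua = 3e8 / (2 * 9513) = 15767.9 m = 15.8 km

15.8 km


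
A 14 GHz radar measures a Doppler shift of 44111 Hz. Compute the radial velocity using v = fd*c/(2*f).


v = 44111 * 3e8 / (2 * 14000000000.0) = 472.6 m/s

472.6 m/s


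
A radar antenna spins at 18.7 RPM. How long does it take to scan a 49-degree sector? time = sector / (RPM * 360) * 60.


t = 49 / (18.7 * 360) * 60 = 0.44 s

0.44 s


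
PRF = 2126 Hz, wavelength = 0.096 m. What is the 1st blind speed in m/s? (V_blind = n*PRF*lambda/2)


V_blind = 1 * 2126 * 0.096 / 2 = 102.0 m/s

102.0 m/s


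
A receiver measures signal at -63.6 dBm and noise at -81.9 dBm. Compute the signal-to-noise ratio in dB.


SNR = -63.6 - (-81.9) = 18.3 dB

18.3 dB


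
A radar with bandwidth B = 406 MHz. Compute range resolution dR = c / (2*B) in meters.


dR = 3e8 / (2 * 406000000.0) = 0.37 m

0.37 m


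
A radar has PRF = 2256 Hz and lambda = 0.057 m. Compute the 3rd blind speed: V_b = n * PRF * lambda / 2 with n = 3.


V_blind = 3 * 2256 * 0.057 / 2 = 192.9 m/s

192.9 m/s


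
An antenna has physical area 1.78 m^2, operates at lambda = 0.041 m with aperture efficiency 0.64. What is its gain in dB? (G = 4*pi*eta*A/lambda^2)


G_linear = 4*pi*0.64*1.78/0.041^2 = 8516.13
G_dB = 10*log10(8516.13) = 39.3 dB

39.3 dB


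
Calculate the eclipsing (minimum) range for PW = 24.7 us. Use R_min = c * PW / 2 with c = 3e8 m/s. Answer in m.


R_min = 3e8 * 24.7e-6 / 2 = 3705.0 m

3705.0 m


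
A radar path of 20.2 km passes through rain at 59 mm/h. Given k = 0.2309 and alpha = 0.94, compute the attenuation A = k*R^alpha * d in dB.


gamma = 0.2309 * 59^0.94 = 10.666571 dB/km
A = 10.666571 * 20.2 = 215.46 dB

215.46 dB


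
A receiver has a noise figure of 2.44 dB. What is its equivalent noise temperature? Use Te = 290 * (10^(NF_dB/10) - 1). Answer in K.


NF_lin = 10^(2.44/10) = 1.753881
Te = 290 * (1.753881 - 1) = 218.6 K

218.6 K


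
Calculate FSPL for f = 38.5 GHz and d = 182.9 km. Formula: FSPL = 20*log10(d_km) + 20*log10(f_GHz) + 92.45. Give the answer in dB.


20*log10(182.9) = 45.24
20*log10(38.5) = 31.71
FSPL = 169.4 dB

169.4 dB


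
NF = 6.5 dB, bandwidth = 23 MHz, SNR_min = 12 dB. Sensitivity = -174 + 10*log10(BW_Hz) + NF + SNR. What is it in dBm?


10*log10(23000000.0) = 73.62
S = -174 + 73.62 + 6.5 + 12 = -81.9 dBm

-81.9 dBm


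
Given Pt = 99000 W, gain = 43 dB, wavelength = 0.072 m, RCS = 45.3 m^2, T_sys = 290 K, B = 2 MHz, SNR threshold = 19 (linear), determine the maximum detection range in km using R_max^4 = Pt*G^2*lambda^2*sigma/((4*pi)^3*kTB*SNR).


G_lin = 10^(43/10) = 19952.62315
R^4 = 99000 * 19952.62315^2 * 0.072^2 * 45.3 / ((4*pi)^3 * 1.38e-23 * 290 * 2000000.0 * 19)
R^4 = 3.06696e22 m^4
R_max = (3.06696e22)^(1/4) = 418482.2 m = 418.5 km

418.5 km


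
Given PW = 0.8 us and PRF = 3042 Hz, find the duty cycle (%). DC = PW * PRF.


DC = 0.8e-6 * 3042 * 100 = 0.24%

0.24%


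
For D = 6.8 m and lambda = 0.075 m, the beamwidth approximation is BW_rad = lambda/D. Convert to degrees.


BW_rad = 0.075 / 6.8 = 0.011029
BW_deg = 0.63 degrees

0.63 degrees


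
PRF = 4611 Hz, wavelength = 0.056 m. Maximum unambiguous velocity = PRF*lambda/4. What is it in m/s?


V_ua = 4611 * 0.056 / 4 = 64.6 m/s

64.6 m/s


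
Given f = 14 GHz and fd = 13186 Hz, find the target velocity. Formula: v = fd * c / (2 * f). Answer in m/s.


v = 13186 * 3e8 / (2 * 14000000000.0) = 141.3 m/s

141.3 m/s


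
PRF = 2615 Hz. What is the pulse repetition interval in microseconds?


PRI = 1/2615 = 0.0003824092 s = 382.4 us

382.4 us


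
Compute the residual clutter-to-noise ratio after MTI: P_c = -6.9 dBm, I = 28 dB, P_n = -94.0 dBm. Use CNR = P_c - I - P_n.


CNR = -6.9 - 28 - (-94.0) = 59.1 dB

59.1 dB


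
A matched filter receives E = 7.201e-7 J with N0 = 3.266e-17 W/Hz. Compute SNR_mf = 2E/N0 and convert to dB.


SNR_lin = 2 * 7.201e-7 / 3.266e-17 = 4.41e10
SNR_dB = 10*log10(4.41e10) = 106.4 dB

106.4 dB


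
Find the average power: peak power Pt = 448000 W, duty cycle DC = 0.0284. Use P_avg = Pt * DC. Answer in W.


P_avg = 448000 * 0.0284 = 12723.2 W

12723.2 W


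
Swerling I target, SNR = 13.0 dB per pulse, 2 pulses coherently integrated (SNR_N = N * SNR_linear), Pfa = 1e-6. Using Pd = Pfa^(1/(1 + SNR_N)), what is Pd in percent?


SNR_lin = 10^(13.0/10) = 19.95262
SNR_N = 2 * 19.95262 = 39.90524
1/(1 + SNR_N) = 1/40.90524 = 0.0244467
Pd = (1e-6)^0.0244467 = 0.71338
Pd = 71.3%

71.3%


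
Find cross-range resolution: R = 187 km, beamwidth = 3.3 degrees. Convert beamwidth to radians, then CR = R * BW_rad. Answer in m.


BW_rad = 0.057595865
CR = 187000 * 0.057595865 = 10770.4 m

10770.4 m


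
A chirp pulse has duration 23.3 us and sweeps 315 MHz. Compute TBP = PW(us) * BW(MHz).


TBP = 23.3 * 315 = 7339.5

7339.5


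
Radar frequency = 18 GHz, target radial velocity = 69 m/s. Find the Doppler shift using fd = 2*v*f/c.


fd = 2 * 69 * 18000000000.0 / 3e8 = 8280.0 Hz

8280.0 Hz


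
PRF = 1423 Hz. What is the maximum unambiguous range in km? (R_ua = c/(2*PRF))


R_ua = 3e8 / (2 * 1423) = 105411.1 m = 105.4 km

105.4 km


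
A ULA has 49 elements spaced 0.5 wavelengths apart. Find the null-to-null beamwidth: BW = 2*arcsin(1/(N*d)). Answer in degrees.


1/(N*d) = 1/(49*0.5) = 0.040816
BW = 2*arcsin(0.040816) = 4.7 degrees

4.7 degrees


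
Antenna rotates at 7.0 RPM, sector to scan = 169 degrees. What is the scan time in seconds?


t = 169 / (7.0 * 360) * 60 = 4.02 s

4.02 s


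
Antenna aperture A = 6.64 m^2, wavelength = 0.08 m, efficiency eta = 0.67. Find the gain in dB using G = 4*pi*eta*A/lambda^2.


G_linear = 4*pi*0.67*6.64/0.08^2 = 8735.2
G_dB = 10*log10(8735.2) = 39.4 dB

39.4 dB


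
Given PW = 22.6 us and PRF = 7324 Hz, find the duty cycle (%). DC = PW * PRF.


DC = 22.6e-6 * 7324 * 100 = 16.55%

16.55%


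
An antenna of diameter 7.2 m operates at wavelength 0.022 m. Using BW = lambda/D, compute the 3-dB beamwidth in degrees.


BW_rad = 0.022 / 7.2 = 0.003056
BW_deg = 0.18 degrees

0.18 degrees


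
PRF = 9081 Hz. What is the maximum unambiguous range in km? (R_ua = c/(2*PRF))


R_ua = 3e8 / (2 * 9081) = 16518.0 m = 16.5 km

16.5 km


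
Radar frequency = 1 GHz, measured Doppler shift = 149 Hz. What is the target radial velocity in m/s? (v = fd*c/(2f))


v = 149 * 3e8 / (2 * 1000000000.0) = 22.4 m/s

22.4 m/s


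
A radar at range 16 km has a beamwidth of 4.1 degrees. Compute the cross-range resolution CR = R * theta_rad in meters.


BW_rad = 0.071558499
CR = 16000 * 0.071558499 = 1144.9 m

1144.9 m


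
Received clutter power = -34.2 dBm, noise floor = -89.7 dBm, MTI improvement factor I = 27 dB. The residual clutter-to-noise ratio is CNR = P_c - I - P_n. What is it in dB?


CNR = -34.2 - 27 - (-89.7) = 28.5 dB

28.5 dB


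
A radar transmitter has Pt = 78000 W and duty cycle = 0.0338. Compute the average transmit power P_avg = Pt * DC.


P_avg = 78000 * 0.0338 = 2636.4 W

2636.4 W


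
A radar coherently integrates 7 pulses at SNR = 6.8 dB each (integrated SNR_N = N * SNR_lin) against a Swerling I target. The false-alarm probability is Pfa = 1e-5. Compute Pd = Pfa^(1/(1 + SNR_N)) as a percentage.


SNR_lin = 10^(6.8/10) = 4.7863
SNR_N = 7 * 4.7863 = 33.5041
1/(1 + SNR_N) = 1/34.5041 = 0.0289821
Pd = (1e-5)^0.0289821 = 0.71629
Pd = 71.6%

71.6%


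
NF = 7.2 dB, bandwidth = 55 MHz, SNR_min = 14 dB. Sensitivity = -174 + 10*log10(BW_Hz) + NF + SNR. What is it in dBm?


10*log10(55000000.0) = 77.4
S = -174 + 77.4 + 7.2 + 14 = -75.4 dBm

-75.4 dBm


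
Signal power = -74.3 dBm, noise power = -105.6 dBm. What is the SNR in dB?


SNR = -74.3 - (-105.6) = 31.3 dB

31.3 dB


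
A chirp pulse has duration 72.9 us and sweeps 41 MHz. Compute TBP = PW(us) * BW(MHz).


TBP = 72.9 * 41 = 2988.9

2988.9


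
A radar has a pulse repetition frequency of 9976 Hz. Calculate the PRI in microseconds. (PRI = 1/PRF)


PRI = 1/9976 = 0.0001002406 s = 100.2 us

100.2 us


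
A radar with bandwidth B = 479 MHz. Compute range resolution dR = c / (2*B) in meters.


dR = 3e8 / (2 * 479000000.0) = 0.31 m

0.31 m


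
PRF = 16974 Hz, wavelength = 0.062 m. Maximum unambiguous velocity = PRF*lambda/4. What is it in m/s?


V_ua = 16974 * 0.062 / 4 = 263.1 m/s

263.1 m/s


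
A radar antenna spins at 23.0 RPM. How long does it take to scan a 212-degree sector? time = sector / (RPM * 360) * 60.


t = 212 / (23.0 * 360) * 60 = 1.54 s

1.54 s


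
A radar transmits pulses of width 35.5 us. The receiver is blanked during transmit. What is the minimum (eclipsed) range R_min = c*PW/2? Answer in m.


R_min = 3e8 * 35.5e-6 / 2 = 5325.0 m

5325.0 m


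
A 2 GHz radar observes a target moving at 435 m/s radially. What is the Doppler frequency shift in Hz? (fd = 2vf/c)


fd = 2 * 435 * 2000000000.0 / 3e8 = 5800.0 Hz

5800.0 Hz


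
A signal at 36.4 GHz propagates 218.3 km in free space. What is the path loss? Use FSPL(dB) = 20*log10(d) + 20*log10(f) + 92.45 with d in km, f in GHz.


20*log10(218.3) = 46.78
20*log10(36.4) = 31.22
FSPL = 170.5 dB

170.5 dB


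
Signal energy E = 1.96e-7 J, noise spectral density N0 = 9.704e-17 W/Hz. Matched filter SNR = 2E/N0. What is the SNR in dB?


SNR_lin = 2 * 1.96e-7 / 9.704e-17 = 4.04e9
SNR_dB = 10*log10(4.04e9) = 96.1 dB

96.1 dB


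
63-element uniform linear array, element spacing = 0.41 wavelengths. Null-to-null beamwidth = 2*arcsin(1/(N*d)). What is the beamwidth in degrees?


1/(N*d) = 1/(63*0.41) = 0.038715
BW = 2*arcsin(0.038715) = 4.4 degrees

4.4 degrees


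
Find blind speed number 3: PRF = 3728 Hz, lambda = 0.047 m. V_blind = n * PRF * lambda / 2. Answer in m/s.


V_blind = 3 * 3728 * 0.047 / 2 = 262.8 m/s

262.8 m/s


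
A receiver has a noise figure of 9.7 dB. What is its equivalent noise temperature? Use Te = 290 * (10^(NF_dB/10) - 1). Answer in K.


NF_lin = 10^(9.7/10) = 9.332543
Te = 290 * (9.332543 - 1) = 2416.4 K

2416.4 K


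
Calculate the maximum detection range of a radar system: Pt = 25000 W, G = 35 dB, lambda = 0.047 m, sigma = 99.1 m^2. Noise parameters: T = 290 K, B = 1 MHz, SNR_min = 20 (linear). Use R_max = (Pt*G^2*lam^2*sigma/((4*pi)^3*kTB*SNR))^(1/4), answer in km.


G_lin = 10^(35/10) = 3162.27766
R^4 = 25000 * 3162.27766^2 * 0.047^2 * 99.1 / ((4*pi)^3 * 1.38e-23 * 290 * 1000000.0 * 20)
R^4 = 3.44566e20 m^4
R_max = (3.44566e20)^(1/4) = 136244.2 m = 136.2 km

136.2 km


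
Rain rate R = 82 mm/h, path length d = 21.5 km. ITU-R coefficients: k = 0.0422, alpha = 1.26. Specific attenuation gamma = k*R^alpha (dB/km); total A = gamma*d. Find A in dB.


gamma = 0.0422 * 82^1.26 = 10.88223 dB/km
A = 10.88223 * 21.5 = 233.97 dB

233.97 dB


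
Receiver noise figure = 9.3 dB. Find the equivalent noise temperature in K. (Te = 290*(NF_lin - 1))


NF_lin = 10^(9.3/10) = 8.51138
Te = 290 * (8.51138 - 1) = 2178.3 K

2178.3 K


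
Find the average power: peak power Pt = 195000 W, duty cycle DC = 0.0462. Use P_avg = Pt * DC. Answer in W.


P_avg = 195000 * 0.0462 = 9009.0 W

9009.0 W


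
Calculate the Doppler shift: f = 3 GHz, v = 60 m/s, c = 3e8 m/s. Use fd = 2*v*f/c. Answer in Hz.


fd = 2 * 60 * 3000000000.0 / 3e8 = 1200.0 Hz

1200.0 Hz


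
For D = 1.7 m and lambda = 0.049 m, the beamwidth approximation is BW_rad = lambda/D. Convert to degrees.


BW_rad = 0.049 / 1.7 = 0.028824
BW_deg = 1.65 degrees

1.65 degrees


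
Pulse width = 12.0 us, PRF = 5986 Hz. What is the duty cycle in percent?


DC = 12.0e-6 * 5986 * 100 = 7.18%

7.18%


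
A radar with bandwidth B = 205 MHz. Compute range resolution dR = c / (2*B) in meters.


dR = 3e8 / (2 * 205000000.0) = 0.73 m

0.73 m


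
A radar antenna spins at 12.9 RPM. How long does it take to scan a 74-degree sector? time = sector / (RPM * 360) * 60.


t = 74 / (12.9 * 360) * 60 = 0.96 s

0.96 s


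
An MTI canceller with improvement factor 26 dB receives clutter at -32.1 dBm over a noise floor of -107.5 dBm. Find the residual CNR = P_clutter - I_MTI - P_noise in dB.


CNR = -32.1 - 26 - (-107.5) = 49.4 dB

49.4 dB


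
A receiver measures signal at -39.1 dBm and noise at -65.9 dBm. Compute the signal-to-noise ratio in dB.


SNR = -39.1 - (-65.9) = 26.8 dB

26.8 dB


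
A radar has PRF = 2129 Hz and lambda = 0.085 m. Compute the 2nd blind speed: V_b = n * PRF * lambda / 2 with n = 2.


V_blind = 2 * 2129 * 0.085 / 2 = 181.0 m/s

181.0 m/s


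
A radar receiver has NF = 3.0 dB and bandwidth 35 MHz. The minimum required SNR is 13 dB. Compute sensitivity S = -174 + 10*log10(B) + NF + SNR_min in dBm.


10*log10(35000000.0) = 75.44
S = -174 + 75.44 + 3.0 + 13 = -82.6 dBm

-82.6 dBm


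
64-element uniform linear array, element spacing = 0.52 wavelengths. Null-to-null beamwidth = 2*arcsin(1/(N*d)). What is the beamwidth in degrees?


1/(N*d) = 1/(64*0.52) = 0.030048
BW = 2*arcsin(0.030048) = 3.4 degrees

3.4 degrees


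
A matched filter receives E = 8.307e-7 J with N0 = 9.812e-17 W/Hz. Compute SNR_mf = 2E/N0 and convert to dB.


SNR_lin = 2 * 8.307e-7 / 9.812e-17 = 1.693e10
SNR_dB = 10*log10(1.693e10) = 102.3 dB

102.3 dB


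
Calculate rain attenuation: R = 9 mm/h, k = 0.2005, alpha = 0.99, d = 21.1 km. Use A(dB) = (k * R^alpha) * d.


gamma = 0.2005 * 9^0.99 = 1.765283 dB/km
A = 1.765283 * 21.1 = 37.25 dB

37.25 dB


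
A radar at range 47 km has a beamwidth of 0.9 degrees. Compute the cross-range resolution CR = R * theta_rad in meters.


BW_rad = 0.015707963
CR = 47000 * 0.015707963 = 738.3 m

738.3 m


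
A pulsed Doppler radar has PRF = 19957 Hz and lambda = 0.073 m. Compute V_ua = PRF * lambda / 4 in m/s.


V_ua = 19957 * 0.073 / 4 = 364.2 m/s

364.2 m/s


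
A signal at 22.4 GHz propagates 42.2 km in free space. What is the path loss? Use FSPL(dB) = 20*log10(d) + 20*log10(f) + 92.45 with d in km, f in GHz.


20*log10(42.2) = 32.51
20*log10(22.4) = 27.0
FSPL = 152.0 dB

152.0 dB


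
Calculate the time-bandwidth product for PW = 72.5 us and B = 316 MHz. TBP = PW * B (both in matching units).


TBP = 72.5 * 316 = 22910.0

22910.0


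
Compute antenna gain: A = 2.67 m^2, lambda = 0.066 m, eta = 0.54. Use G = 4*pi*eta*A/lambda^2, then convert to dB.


G_linear = 4*pi*0.54*2.67/0.066^2 = 4159.36
G_dB = 10*log10(4159.36) = 36.2 dB

36.2 dB


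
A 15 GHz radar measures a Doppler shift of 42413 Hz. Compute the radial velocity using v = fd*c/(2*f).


v = 42413 * 3e8 / (2 * 15000000000.0) = 424.1 m/s

424.1 m/s


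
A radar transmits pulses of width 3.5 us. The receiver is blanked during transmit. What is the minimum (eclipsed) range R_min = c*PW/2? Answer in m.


R_min = 3e8 * 3.5e-6 / 2 = 525.0 m

525.0 m


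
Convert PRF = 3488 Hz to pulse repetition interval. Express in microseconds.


PRI = 1/3488 = 0.0002866972 s = 286.7 us

286.7 us


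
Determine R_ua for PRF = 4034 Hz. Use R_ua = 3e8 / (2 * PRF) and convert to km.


R_ua = 3e8 / (2 * 4034) = 37183.9 m = 37.2 km

37.2 km


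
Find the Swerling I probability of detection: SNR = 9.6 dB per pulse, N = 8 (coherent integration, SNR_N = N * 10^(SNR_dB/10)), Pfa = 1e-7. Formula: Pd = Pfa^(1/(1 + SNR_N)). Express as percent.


SNR_lin = 10^(9.6/10) = 9.12011
SNR_N = 8 * 9.12011 = 72.96088
1/(1 + SNR_N) = 1/73.96088 = 0.0135207
Pd = (1e-7)^0.0135207 = 0.80418
Pd = 80.4%

80.4%


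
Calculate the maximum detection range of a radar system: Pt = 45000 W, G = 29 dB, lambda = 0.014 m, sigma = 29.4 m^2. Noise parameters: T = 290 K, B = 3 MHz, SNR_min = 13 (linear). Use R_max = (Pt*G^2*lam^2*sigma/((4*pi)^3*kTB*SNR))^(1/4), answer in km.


G_lin = 10^(29/10) = 794.328235
R^4 = 45000 * 794.328235^2 * 0.014^2 * 29.4 / ((4*pi)^3 * 1.38e-23 * 290 * 3000000.0 * 13)
R^4 = 5.28256e17 m^4
R_max = (5.28256e17)^(1/4) = 26959.5 m = 27.0 km

27.0 km


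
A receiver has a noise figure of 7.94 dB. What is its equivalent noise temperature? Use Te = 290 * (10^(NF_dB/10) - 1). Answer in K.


NF_lin = 10^(7.94/10) = 6.223003
Te = 290 * (6.223003 - 1) = 1514.7 K

1514.7 K


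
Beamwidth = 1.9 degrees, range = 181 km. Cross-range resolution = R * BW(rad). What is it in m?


BW_rad = 0.033161256
CR = 181000 * 0.033161256 = 6002.2 m

6002.2 m


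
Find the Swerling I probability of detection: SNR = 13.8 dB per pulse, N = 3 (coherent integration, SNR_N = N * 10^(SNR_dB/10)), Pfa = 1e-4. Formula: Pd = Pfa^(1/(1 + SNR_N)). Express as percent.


SNR_lin = 10^(13.8/10) = 23.98833
SNR_N = 3 * 23.98833 = 71.96499
1/(1 + SNR_N) = 1/72.96499 = 0.0137052
Pd = (1e-4)^0.0137052 = 0.88141
Pd = 88.1%

88.1%


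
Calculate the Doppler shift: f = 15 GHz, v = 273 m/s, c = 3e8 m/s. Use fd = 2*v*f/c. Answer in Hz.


fd = 2 * 273 * 15000000000.0 / 3e8 = 27300.0 Hz

27300.0 Hz


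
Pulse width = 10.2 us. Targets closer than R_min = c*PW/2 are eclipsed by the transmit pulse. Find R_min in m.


R_min = 3e8 * 10.2e-6 / 2 = 1530.0 m

1530.0 m


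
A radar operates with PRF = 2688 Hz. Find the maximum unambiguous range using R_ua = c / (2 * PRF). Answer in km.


R_ua = 3e8 / (2 * 2688) = 55803.6 m = 55.8 km

55.8 km


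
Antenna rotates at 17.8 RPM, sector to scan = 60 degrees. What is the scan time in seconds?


t = 60 / (17.8 * 360) * 60 = 0.56 s

0.56 s


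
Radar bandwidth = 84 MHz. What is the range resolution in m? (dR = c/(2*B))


dR = 3e8 / (2 * 84000000.0) = 1.79 m

1.79 m


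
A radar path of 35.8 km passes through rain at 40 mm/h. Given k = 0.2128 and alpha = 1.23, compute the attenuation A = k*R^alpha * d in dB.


gamma = 0.2128 * 40^1.23 = 19.884076 dB/km
A = 19.884076 * 35.8 = 711.85 dB

711.85 dB


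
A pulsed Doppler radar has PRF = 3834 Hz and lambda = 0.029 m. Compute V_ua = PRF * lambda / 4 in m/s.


V_ua = 3834 * 0.029 / 4 = 27.8 m/s

27.8 m/s


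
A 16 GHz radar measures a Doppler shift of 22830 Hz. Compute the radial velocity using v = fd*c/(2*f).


v = 22830 * 3e8 / (2 * 16000000000.0) = 214.0 m/s

214.0 m/s


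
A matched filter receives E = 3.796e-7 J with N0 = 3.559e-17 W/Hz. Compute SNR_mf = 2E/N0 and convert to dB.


SNR_lin = 2 * 3.796e-7 / 3.559e-17 = 2.133e10
SNR_dB = 10*log10(2.133e10) = 103.3 dB

103.3 dB


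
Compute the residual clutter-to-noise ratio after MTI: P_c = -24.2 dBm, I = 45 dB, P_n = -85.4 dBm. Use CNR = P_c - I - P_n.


CNR = -24.2 - 45 - (-85.4) = 16.2 dB

16.2 dB


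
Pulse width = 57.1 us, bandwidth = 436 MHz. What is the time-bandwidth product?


TBP = 57.1 * 436 = 24895.6

24895.6


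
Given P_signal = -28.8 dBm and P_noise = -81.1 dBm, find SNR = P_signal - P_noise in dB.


SNR = -28.8 - (-81.1) = 52.3 dB

52.3 dB


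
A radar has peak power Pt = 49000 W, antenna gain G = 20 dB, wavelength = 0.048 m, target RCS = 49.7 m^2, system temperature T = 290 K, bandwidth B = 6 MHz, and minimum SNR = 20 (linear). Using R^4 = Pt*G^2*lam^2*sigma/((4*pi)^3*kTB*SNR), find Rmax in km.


G_lin = 10^(20/10) = 100.0
R^4 = 49000 * 100.0^2 * 0.048^2 * 49.7 / ((4*pi)^3 * 1.38e-23 * 290 * 6000000.0 * 20)
R^4 = 5.88772e16 m^4
R_max = (5.88772e16)^(1/4) = 15577.1 m = 15.6 km

15.6 km


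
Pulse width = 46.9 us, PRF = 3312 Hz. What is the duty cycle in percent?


DC = 46.9e-6 * 3312 * 100 = 15.53%

15.53%


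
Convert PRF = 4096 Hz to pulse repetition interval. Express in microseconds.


PRI = 1/4096 = 0.0002441406 s = 244.1 us

244.1 us


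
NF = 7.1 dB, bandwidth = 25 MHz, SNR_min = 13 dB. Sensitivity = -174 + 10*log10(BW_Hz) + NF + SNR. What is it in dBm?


10*log10(25000000.0) = 73.98
S = -174 + 73.98 + 7.1 + 13 = -79.9 dBm

-79.9 dBm


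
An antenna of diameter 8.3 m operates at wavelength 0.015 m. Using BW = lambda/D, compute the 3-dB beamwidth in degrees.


BW_rad = 0.015 / 8.3 = 0.001807
BW_deg = 0.1 degrees

0.1 degrees


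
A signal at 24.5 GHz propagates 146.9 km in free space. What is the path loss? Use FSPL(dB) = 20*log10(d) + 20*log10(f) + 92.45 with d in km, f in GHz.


20*log10(146.9) = 43.34
20*log10(24.5) = 27.78
FSPL = 163.6 dB

163.6 dB


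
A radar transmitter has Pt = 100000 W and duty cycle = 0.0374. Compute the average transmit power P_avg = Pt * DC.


P_avg = 100000 * 0.0374 = 3740.0 W

3740.0 W


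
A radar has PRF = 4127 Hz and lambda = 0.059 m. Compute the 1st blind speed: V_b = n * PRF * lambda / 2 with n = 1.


V_blind = 1 * 4127 * 0.059 / 2 = 121.7 m/s

121.7 m/s


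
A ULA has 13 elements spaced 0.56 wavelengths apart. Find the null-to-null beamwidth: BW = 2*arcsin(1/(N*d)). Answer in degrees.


1/(N*d) = 1/(13*0.56) = 0.137363
BW = 2*arcsin(0.137363) = 15.8 degrees

15.8 degrees


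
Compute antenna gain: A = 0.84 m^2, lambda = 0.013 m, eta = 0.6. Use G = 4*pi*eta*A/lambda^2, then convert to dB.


G_linear = 4*pi*0.6*0.84/0.013^2 = 37476.04
G_dB = 10*log10(37476.04) = 45.7 dB

45.7 dB


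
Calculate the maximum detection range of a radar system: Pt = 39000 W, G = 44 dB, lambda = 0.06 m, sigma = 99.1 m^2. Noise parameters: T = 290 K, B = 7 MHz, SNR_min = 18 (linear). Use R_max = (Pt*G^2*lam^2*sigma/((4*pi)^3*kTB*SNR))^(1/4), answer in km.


G_lin = 10^(44/10) = 25118.864315
R^4 = 39000 * 25118.864315^2 * 0.06^2 * 99.1 / ((4*pi)^3 * 1.38e-23 * 290 * 7000000.0 * 18)
R^4 = 8.77331e21 m^4
R_max = (8.77331e21)^(1/4) = 306048.9 m = 306.0 km

306.0 km


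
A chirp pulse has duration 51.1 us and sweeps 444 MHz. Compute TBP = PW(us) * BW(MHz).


TBP = 51.1 * 444 = 22688.4

22688.4


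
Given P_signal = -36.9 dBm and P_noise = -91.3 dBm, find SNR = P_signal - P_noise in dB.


SNR = -36.9 - (-91.3) = 54.4 dB

54.4 dB


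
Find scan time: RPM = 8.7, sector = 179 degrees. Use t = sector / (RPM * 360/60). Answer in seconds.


t = 179 / (8.7 * 360) * 60 = 3.43 s

3.43 s


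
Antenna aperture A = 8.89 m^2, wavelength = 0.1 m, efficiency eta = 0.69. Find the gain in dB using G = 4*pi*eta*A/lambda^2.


G_linear = 4*pi*0.69*8.89/0.1^2 = 7708.34
G_dB = 10*log10(7708.34) = 38.9 dB

38.9 dB


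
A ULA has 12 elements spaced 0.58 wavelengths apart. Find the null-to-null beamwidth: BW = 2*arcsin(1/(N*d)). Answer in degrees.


1/(N*d) = 1/(12*0.58) = 0.143678
BW = 2*arcsin(0.143678) = 16.5 degrees

16.5 degrees


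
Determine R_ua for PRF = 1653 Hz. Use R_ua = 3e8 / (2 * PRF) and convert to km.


R_ua = 3e8 / (2 * 1653) = 90744.1 m = 90.7 km

90.7 km


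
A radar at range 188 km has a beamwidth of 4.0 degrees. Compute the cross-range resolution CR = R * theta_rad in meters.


BW_rad = 0.06981317
CR = 188000 * 0.06981317 = 13124.9 m

13124.9 m


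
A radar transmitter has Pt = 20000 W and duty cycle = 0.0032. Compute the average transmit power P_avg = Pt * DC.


P_avg = 20000 * 0.0032 = 64.0 W

64.0 W


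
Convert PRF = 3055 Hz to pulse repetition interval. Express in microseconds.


PRI = 1/3055 = 0.0003273322 s = 327.3 us

327.3 us


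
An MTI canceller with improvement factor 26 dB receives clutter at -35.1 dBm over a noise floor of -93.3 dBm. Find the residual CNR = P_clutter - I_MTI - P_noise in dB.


CNR = -35.1 - 26 - (-93.3) = 32.2 dB

32.2 dB


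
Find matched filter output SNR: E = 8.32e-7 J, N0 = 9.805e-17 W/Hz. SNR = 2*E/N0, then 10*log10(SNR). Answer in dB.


SNR_lin = 2 * 8.32e-7 / 9.805e-17 = 1.697e10
SNR_dB = 10*log10(1.697e10) = 102.3 dB

102.3 dB


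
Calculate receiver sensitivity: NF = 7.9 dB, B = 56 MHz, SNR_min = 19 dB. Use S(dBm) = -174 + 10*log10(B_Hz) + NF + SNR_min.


10*log10(56000000.0) = 77.48
S = -174 + 77.48 + 7.9 + 19 = -69.6 dBm

-69.6 dBm


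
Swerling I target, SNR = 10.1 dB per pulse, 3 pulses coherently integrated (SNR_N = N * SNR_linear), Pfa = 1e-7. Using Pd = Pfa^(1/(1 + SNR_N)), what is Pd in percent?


SNR_lin = 10^(10.1/10) = 10.23293
SNR_N = 3 * 10.23293 = 30.69879
1/(1 + SNR_N) = 1/31.69879 = 0.0315469
Pd = (1e-7)^0.0315469 = 0.60141
Pd = 60.1%

60.1%


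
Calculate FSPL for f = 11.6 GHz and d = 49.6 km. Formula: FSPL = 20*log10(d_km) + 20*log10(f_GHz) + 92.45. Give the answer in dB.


20*log10(49.6) = 33.91
20*log10(11.6) = 21.29
FSPL = 147.6 dB

147.6 dB


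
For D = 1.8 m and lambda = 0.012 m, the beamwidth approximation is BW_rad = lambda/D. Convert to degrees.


BW_rad = 0.012 / 1.8 = 0.006667
BW_deg = 0.38 degrees

0.38 degrees


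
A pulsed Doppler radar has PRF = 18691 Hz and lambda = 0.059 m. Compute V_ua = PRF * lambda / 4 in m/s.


V_ua = 18691 * 0.059 / 4 = 275.7 m/s

275.7 m/s


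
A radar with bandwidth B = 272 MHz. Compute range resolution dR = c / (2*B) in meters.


dR = 3e8 / (2 * 272000000.0) = 0.55 m

0.55 m


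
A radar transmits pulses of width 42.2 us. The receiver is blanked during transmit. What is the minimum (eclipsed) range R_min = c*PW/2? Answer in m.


R_min = 3e8 * 42.2e-6 / 2 = 6330.0 m

6330.0 m


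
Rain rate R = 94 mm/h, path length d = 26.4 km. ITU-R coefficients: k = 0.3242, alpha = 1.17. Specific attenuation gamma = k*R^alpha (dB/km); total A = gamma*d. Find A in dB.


gamma = 0.3242 * 94^1.17 = 65.973967 dB/km
A = 65.973967 * 26.4 = 1741.71 dB

1741.71 dB


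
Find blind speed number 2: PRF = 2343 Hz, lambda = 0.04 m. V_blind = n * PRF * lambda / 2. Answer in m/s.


V_blind = 2 * 2343 * 0.04 / 2 = 93.7 m/s

93.7 m/s


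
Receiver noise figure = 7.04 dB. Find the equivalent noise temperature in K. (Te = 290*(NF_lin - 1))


NF_lin = 10^(7.04/10) = 5.058247
Te = 290 * (5.058247 - 1) = 1176.9 K

1176.9 K


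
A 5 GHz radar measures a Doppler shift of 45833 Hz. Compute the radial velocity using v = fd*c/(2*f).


v = 45833 * 3e8 / (2 * 5000000000.0) = 1375.0 m/s

1375.0 m/s


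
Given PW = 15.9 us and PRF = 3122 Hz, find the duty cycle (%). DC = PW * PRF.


DC = 15.9e-6 * 3122 * 100 = 4.96%

4.96%


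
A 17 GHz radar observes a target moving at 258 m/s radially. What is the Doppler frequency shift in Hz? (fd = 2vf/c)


fd = 2 * 258 * 17000000000.0 / 3e8 = 29240.0 Hz

29240.0 Hz


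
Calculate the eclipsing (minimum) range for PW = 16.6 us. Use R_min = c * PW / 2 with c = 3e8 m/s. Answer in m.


R_min = 3e8 * 16.6e-6 / 2 = 2490.0 m

2490.0 m


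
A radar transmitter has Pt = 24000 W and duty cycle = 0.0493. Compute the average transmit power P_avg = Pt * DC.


P_avg = 24000 * 0.0493 = 1183.2 W

1183.2 W


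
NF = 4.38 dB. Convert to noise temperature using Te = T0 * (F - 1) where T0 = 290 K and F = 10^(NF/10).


NF_lin = 10^(4.38/10) = 2.741574
Te = 290 * (2.741574 - 1) = 505.1 K

505.1 K


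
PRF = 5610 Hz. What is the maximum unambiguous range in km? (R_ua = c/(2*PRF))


R_ua = 3e8 / (2 * 5610) = 26738.0 m = 26.7 km

26.7 km


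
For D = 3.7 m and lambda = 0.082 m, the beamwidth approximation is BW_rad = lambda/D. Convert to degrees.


BW_rad = 0.082 / 3.7 = 0.022162
BW_deg = 1.27 degrees

1.27 degrees


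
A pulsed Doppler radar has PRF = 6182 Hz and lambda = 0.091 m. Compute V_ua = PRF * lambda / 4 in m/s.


V_ua = 6182 * 0.091 / 4 = 140.6 m/s

140.6 m/s


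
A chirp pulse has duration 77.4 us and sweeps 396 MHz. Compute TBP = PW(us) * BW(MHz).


TBP = 77.4 * 396 = 30650.4

30650.4


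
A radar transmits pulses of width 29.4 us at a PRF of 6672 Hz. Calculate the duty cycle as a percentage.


DC = 29.4e-6 * 6672 * 100 = 19.62%

19.62%


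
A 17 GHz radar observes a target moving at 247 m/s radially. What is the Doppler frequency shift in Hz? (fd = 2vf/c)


fd = 2 * 247 * 17000000000.0 / 3e8 = 27993.3 Hz

27993.3 Hz


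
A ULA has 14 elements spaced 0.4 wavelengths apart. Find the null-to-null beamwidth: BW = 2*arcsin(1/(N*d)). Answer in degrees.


1/(N*d) = 1/(14*0.4) = 0.178571
BW = 2*arcsin(0.178571) = 20.6 degrees

20.6 degrees


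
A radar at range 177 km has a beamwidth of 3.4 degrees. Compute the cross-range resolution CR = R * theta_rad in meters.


BW_rad = 0.059341195
CR = 177000 * 0.059341195 = 10503.4 m

10503.4 m
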